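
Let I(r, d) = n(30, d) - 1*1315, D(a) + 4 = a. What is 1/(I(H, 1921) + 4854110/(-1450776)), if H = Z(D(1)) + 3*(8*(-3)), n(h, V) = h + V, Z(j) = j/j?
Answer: 725388/458919713 ≈ 0.0015806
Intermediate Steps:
D(a) = -4 + a
Z(j) = 1
n(h, V) = V + h
H = -71 (H = 1 + 3*(8*(-3)) = 1 + 3*(-24) = 1 - 72 = -71)
I(r, d) = -1285 + d (I(r, d) = (d + 30) - 1*1315 = (30 + d) - 1315 = -1285 + d)
1/(I(H, 1921) + 4854110/(-1450776)) = 1/((-1285 + 1921) + 4854110/(-1450776)) = 1/(636 + 4854110*(-1/1450776)) = 1/(636 - 2427055/725388) = 1/(458919713/725388) = 725388/458919713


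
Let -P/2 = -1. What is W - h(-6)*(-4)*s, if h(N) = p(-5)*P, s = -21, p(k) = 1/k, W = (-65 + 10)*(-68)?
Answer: 18868/5 ≈ 3773.6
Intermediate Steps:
P = 2 (P = -2*(-1) = 2)
W = 3740 (W = -55*(-68) = 3740)
p(k) = 1/k
h(N) = -⅖ (h(N) = 2/(-5) = -⅕*2 = -⅖)
W - h(-6)*(-4)*s = 3740 - (-⅖*(-4))*(-21) = 3740 - 8*(-21)/5 = 3740 - 1*(-168/5) = 3740 + 168/5 = 18868/5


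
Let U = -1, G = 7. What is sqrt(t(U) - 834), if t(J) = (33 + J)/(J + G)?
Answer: I*sqrt(7458)/3 ≈ 28.787*I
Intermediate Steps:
t(J) = (33 + J)/(7 + J) (t(J) = (33 + J)/(J + 7) = (33 + J)/(7 + J))
sqrt(t(U) - 834) = sqrt((33 - 1)/(7 - 1) - 834) = sqrt(32/6 - 834) = sqrt((1/6)*32 - 834) = sqrt(16/3 - 834) = sqrt(-2486/3) = I*sqrt(7458)/3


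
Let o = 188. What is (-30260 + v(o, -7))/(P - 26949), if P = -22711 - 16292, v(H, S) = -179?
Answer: 30439/65952 ≈ 0.46153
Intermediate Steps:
P = -39003
(-30260 + v(o, -7))/(P - 26949) = (-30260 - 179)/(-39003 - 26949) = -30439/(-65952) = -30439*(-1/65952) = 30439/65952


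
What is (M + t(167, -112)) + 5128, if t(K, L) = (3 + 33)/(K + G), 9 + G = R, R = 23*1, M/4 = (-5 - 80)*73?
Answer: -3564216/181 ≈ -19692.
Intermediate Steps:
M = -24820 (M = 4*((-5 - 80)*73) = 4*(-85*73) = 4*(-6205) = -24820)
R = 23
G = 14 (G = -9 + 23 = 14)
t(K, L) = 36/(14 + K) (t(K, L) = (3 + 33)/(K + 14) = 36/(14 + K))
(M + t(167, -112)) + 5128 = (-24820 + 36/(14 + 167)) + 5128 = (-24820 + 36/181) + 5128 = -4492384/181 + 5128 = -3564216/181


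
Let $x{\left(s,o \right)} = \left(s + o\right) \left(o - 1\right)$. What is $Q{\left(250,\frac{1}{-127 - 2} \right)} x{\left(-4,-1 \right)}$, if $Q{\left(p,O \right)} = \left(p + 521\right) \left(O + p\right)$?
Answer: $\frac{82879930}{43} \approx 1.9274 \cdot 10^{6}$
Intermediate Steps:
$x{\left(s,o \right)} = \left(-1 + o\right) \left(o + s\right)$ ($x{\left(s,o \right)} = \left(o + s\right) \left(-1 + o\right) = \left(-1 + o\right) \left(o + s\right)$)
$Q{\left(p,O \right)} = \left(521 + p\right) \left(O + p\right)$
$Q{\left(250,\frac{1}{-127 - 2} \right)} x{\left(-4,-1 \right)} = \left(250^{2} + \frac{521}{-127 - 2} + 521 \cdot 250 + \frac{1}{-127 - 2} \cdot 250\right) \left(\left(-1\right)^{2} - -1 - -4 - -4\right) = \left(62500 + \frac{521}{-129} + 130250 + \frac{1}{-129} \cdot 250\right) \left(1 + 1 + 4 + 4\right) = \left(62500 + 521 \left(- \frac{1}{129}\right) + 130250 - \frac{250}{129}\right) 10 = \left(62500 - \frac{521}{129} + 130250 - \frac{250}{129}\right) 10 = \frac{8287993}{43} \cdot 10 = \frac{82879930}{43}$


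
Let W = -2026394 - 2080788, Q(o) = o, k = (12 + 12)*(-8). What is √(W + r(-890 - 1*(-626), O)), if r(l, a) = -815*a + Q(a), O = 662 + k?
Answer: I*√4489762 ≈ 2118.9*I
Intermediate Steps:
k = -192 (k = 24*(-8) = -192)
O = 470 (O = 662 - 192 = 470)
r(l, a) = -814*a (r(l, a) = -815*a + a = -814*a)
W = -4107182
√(W + r(-890 - 1*(-626), O)) = √(-4107182 - 814*470) = √(-4107182 - 382580) = √(-4489762) = I*√4489762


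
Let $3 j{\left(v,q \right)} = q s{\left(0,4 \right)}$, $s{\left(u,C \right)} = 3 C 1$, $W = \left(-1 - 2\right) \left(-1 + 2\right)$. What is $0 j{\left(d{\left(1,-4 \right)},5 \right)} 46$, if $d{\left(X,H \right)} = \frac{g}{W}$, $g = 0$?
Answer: $0$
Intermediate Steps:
$W = -3$ ($W = \left(-3\right) 1 = -3$)
$s{\left(u,C \right)} = 3 C$
$d{\left(X,H \right)} = 0$ ($d{\left(X,H \right)} = \frac{0}{-3} = 0 \left(- \frac{1}{3}\right) = 0$)
$j{\left(v,q \right)} = 4 q$ ($j{\left(v,q \right)} = \frac{q 3 \cdot 4}{3} = \frac{q 12}{3} = \frac{12 q}{3} = 4 q$)
$0 j{\left(d{\left(1,-4 \right)},5 \right)} 46 = 0 \cdot 4 \cdot 5 \cdot 46 = 0 \cdot 20 \cdot 46 = 0 \cdot 46 = 0$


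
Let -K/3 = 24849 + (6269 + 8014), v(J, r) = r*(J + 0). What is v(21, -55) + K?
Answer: -118551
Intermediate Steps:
v(J, r) = J*r (v(J, r) = r*J = J*r)
K = -117396 (K = -3*(24849 + (6269 + 8014)) = -3*(24849 + 14283) = -3*39132 = -117396)
v(21, -55) + K = 21*(-55) - 117396 = -1155 - 117396 = -118551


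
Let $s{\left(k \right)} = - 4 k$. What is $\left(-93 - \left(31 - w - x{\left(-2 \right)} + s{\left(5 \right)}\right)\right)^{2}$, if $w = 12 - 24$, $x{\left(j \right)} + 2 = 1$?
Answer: $13689$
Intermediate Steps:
$x{\left(j \right)} = -1$ ($x{\left(j \right)} = -2 + 1 = -1$)
$w = -12$ ($w = 12 - 24 = -12$)
$\left(-93 - \left(31 - w - x{\left(-2 \right)} + s{\left(5 \right)}\right)\right)^{2} = \left(-93 - 24\right)^{2} = \left(-117\right)^{2} = 13689$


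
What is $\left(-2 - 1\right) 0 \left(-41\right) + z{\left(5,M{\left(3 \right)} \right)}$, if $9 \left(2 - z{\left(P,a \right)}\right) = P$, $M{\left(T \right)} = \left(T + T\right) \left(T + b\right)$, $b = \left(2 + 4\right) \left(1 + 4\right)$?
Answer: $\frac{13}{9} \approx 1.4444$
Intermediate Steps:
$b = 30$ ($b = 6 \cdot 5 = 30$)
$M{\left(T \right)} = 2 T \left(30 + T\right)$ ($M{\left(T \right)} = \left(T + T\right) \left(T + 30\right) = 2 T \left(30 + T\right)$)
$z{\left(P,a \right)} = 2 - \frac{P}{9}$
$\left(-2 - 1\right) 0 \left(-41\right) + z{\left(5,M{\left(3 \right)} \right)} = \left(-2 - 1\right) 0 \left(-41\right) + \left(2 - \frac{5}{9}\right) = \left(-3\right) 0 \left(-41\right) + \left(2 - \frac{5}{9}\right) = 0 \left(-41\right) + \frac{13}{9} = 0 + \frac{13}{9} = \frac{13}{9}$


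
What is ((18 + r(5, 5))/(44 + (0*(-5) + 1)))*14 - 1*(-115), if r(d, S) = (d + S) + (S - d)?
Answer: 5567/45 ≈ 123.71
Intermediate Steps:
r(d, S) = 2*S (r(d, S) = (S + d) + (S - d) = 2*S)
((18 + r(5, 5))/(44 + (0*(-5) + 1)))*14 - 1*(-115) = ((18 + 2*5)/(44 + (0*(-5) + 1)))*14 - 1*(-115) = ((18 + 10)/(44 + (0 + 1)))*14 + 115 = (28/(44 + 1))*14 + 115 = (28/45)*14 + 115 = 392/45 + 115 = 5567/45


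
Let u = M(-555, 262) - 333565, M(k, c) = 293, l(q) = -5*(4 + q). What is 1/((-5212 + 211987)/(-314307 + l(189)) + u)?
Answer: -315272/105071536759 ≈ -3.0005e-6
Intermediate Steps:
l(q) = -20 - 5*q
u = -333272 (u = 293 - 333565 = -333272)
1/((-5212 + 211987)/(-314307 + l(189)) + u) = 1/((-5212 + 211987)/(-314307 + (-20 - 5*189)) - 333272) = 1/(206775/(-314307 + (-20 - 945)) - 333272) = 1/(206775/(-314307 - 965) - 333272) = 1/(206775/(-315272) - 333272) = 1/(206775*(-1/315272) - 333272) = 1/(-206775/315272 - 333272) = 1/(-105071536759/315272) = -315272/105071536759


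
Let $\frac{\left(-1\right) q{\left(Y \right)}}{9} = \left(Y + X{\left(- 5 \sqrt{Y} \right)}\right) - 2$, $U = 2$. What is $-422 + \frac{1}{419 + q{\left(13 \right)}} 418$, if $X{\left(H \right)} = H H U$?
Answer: $- \frac{1167039}{2765} \approx -422.08$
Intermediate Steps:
$X{\left(H \right)} = 2 H^{2}$ ($X{\left(H \right)} = H H 2 = H^{2} \cdot 2 = 2 H^{2}$)
$q{\left(Y \right)} = 18 - 459 Y$ ($q{\left(Y \right)} = - 9 \left(\left(Y + 2 \left(- 5 \sqrt{Y}\right)^{2}\right) - 2\right) = - 9 \left(\left(Y + 2 \cdot 25 Y\right) - 2\right) = - 9 \left(\left(Y + 50 Y\right) - 2\right) = - 9 \left(51 Y - 2\right) = - 9 \left(-2 + 51 Y\right) = 18 - 459 Y$)
$-422 + \frac{1}{419 + q{\left(13 \right)}} 418 = -422 + \frac{1}{419 + \left(18 - 5967\right)} 418 = -422 + \frac{1}{419 - 5949} \cdot 418 = -422 + \frac{1}{-5530} \cdot 418 = -422 - \frac{209}{2765} = - \frac{1167039}{2765}$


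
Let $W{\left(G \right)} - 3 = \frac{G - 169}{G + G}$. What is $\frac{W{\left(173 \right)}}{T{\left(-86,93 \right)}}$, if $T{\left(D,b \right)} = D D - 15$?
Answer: $\frac{521}{1276913} \approx 0.00040802$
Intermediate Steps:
$T{\left(D,b \right)} = -15 + D^{2}$ ($T{\left(D,b \right)} = D^{2} - 15 = -15 + D^{2}$)
$W{\left(G \right)} = 3 + \frac{-169 + G}{2 G}$ ($W{\left(G \right)} = 3 + \frac{G - 169}{G + G} = 3 + \frac{-169 + G}{2 G}$)
$\frac{W{\left(173 \right)}}{T{\left(-86,93 \right)}} = \frac{\frac{1}{2} \cdot \frac{1}{173} \left(-169 + 7 \cdot 173\right)}{-15 + \left(-86\right)^{2}} = \frac{\frac{1}{2} \cdot \frac{1}{173} \left(-169 + 1211\right)}{-15 + 7396} = \frac{\frac{1}{2} \cdot \frac{1}{173} \cdot 1042}{7381} = \frac{521}{173} \cdot \frac{1}{7381} = \frac{521}{1276913}$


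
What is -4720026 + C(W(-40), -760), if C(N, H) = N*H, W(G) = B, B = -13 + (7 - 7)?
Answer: -4710146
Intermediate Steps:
B = -13 (B = -13 + 0 = -13)
W(G) = -13
C(N, H) = H*N
-4720026 + C(W(-40), -760) = -4720026 - 760*(-13) = -4720026 + 9880 = -4710146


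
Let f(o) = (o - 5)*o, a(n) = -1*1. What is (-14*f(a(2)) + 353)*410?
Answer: 110290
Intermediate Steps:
a(n) = -1
f(o) = o*(-5 + o) (f(o) = (-5 + o)*o = o*(-5 + o))
(-14*f(a(2)) + 353)*410 = (-(-14)*(-5 - 1) + 353)*410 = (-(-14)*(-6) + 353)*410 = (-14*6 + 353)*410 = (-84 + 353)*410 = 269*410 = 110290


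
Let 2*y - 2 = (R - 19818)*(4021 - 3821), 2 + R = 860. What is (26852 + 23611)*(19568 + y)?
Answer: -94690337553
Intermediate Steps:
R = 858 (R = -2 + 860 = 858)
y = -1895999 (y = 1 + ((858 - 19818)*(4021 - 3821))/2 = 1 + (-18960*200)/2 = 1 + (1/2)*(-3792000) = 1 - 1896000 = -1895999)
(26852 + 23611)*(19568 + y) = (26852 + 23611)*(19568 - 1895999) = 50463*(-1876431) = -94690337553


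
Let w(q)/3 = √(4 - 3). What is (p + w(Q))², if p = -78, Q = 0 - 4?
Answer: 5625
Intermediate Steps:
Q = -4
w(q) = 3 (w(q) = 3*√(4 - 3) = 3*√1 = 3*1 = 3)
(p + w(Q))² = (-78 + 3)² = (-75)² = 5625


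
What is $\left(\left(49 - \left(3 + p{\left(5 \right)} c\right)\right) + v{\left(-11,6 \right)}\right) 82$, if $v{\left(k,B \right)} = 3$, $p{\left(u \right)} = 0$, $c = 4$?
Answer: $4018$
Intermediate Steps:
$\left(\left(49 - \left(3 + p{\left(5 \right)} c\right)\right) + v{\left(-11,6 \right)}\right) 82 = \left(\left(49 - \left(3 + 0 \cdot 4\right)\right) + 3\right) 82 = \left(\left(49 - \left(3 + 0\right)\right) + 3\right) 82 = \left(\left(49 - 3\right) + 3\right) 82 = \left(46 + 3\right) 82 = 49 \cdot 82 = 4018$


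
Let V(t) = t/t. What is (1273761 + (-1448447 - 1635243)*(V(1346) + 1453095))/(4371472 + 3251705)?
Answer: -4480896330479/7623177 ≈ -5.8780e+5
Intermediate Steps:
V(t) = 1
(1273761 + (-1448447 - 1635243)*(V(1346) + 1453095))/(4371472 + 3251705) = (1273761 + (-1448447 - 1635243)*(1 + 1453095))/(4371472 + 3251705) = (1273761 - 3083690*1453096)/7623177 = (1273761 - 4480897604240)*(1/7623177) = -4480896330479*1/7623177 = -4480896330479/7623177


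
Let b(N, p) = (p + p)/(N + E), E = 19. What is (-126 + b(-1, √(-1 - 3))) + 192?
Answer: 66 + 2*I/9 ≈ 66.0 + 0.22222*I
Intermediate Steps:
b(N, p) = 2*p/(19 + N) (b(N, p) = (p + p)/(N + 19) = (2*p)/(19 + N) = 2*p/(19 + N))
(-126 + b(-1, √(-1 - 3))) + 192 = (-126 + 2*√(-1 - 3)/(19 - 1)) + 192 = (-126 + 2*√(-4)/18) + 192 = (-126 + 2*(2*I)*(1/18)) + 192 = (-126 + 2*I/9) + 192 = 66 + 2*I/9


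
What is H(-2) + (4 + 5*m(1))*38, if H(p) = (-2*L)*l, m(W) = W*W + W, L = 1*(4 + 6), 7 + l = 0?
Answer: 672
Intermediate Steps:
l = -7 (l = -7 + 0 = -7)
L = 10 (L = 1*10 = 10)
m(W) = W + W**2 (m(W) = W**2 + W = W + W**2)
H(p) = 140 (H(p) = -2*10*(-7) = -20*(-7) = 140)
H(-2) + (4 + 5*m(1))*38 = 140 + (4 + 5*(1*(1 + 1)))*38 = 140 + (4 + 5*(1*2))*38 = 140 + (4 + 5*2)*38 = 140 + (4 + 10)*38 = 140 + 14*38 = 140 + 532 = 672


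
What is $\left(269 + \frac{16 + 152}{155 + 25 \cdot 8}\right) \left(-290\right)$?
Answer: $- \frac{5548454}{71} \approx -78147.0$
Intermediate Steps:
$\left(269 + \frac{16 + 152}{155 + 25 \cdot 8}\right) \left(-290\right) = \left(269 + \frac{168}{155 + 200}\right) \left(-290\right) = \left(269 + \frac{168}{355}\right) \left(-290\right) = \frac{95663}{355} \left(-290\right) = - \frac{5548454}{71}$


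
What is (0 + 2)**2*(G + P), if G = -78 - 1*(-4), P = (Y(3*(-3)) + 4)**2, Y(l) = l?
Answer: -196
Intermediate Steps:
P = 25 (P = (3*(-3) + 4)**2 = (-9 + 4)**2 = (-5)**2 = 25)
G = -74 (G = -78 + 4 = -74)
(0 + 2)**2*(G + P) = (0 + 2)**2*(-74 + 25) = 2**2*(-49) = 4*(-49) = -196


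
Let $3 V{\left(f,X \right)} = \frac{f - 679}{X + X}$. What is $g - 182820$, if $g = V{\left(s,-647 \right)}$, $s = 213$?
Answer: $- \frac{354853387}{1941} \approx -1.8282 \cdot 10^{5}$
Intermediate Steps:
$V{\left(f,X \right)} = \frac{-679 + f}{6 X}$ ($V{\left(f,X \right)} = \frac{\left(f - 679\right) \frac{1}{X + X}}{3} = \frac{\left(-679 + f\right) \frac{1}{2 X}}{3} = \frac{\frac{1}{2} \frac{1}{X} \left(-679 + f\right)}{3} = \frac{-679 + f}{6 X}$)
$g = \frac{233}{1941}$ ($g = \frac{-679 + 213}{6 \left(-647\right)} = \frac{1}{6} \left(- \frac{1}{647}\right) \left(-466\right) = \frac{233}{1941} \approx 0.12004$)
$g - 182820 = \frac{233}{1941} - 182820 = - \frac{354853387}{1941}$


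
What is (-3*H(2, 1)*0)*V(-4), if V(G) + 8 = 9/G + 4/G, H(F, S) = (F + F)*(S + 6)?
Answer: 0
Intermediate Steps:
H(F, S) = 2*F*(6 + S) (H(F, S) = (2*F)*(6 + S) = 2*F*(6 + S))
V(G) = -8 + 13/G (V(G) = -8 + (9/G + 4/G) = -8 + 13/G)
(-3*H(2, 1)*0)*V(-4) = (-6*2*(6 + 1)*0)*(-8 + 13/(-4)) = (-6*2*7*0)*(-8 + 13*(-¼)) = (-3*28*0)*(-8 - 13/4) = -84*0*(-45/4) = 0*(-45/4) = 0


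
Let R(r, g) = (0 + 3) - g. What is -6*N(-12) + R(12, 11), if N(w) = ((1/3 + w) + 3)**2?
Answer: -1376/3 ≈ -458.67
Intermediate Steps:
N(w) = (10/3 + w)**2 (N(w) = ((1/3 + w) + 3)**2 = (10/3 + w)**2)
R(r, g) = 3 - g
-6*N(-12) + R(12, 11) = -2*(10 + 3*(-12))**2/3 + (3 - 1*11) = -2*(10 - 36)**2/3 + (3 - 11) = -2*(-26)**2/3 - 8 = -2*676/3 - 8 = -6*676/9 - 8 = -1352/3 - 8 = -1376/3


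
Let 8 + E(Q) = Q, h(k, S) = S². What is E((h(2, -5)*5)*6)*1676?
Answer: 1243592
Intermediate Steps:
E(Q) = -8 + Q
E((h(2, -5)*5)*6)*1676 = (-8 + ((-5)²*5)*6)*1676 = (-8 + (25*5)*6)*1676 = (-8 + 125*6)*1676 = (-8 + 750)*1676 = 742*1676 = 1243592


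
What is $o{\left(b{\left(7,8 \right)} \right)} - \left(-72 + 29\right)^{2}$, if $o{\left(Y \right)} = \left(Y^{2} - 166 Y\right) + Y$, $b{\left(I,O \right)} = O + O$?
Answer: $-4233$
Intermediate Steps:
$b{\left(I,O \right)} = 2 O$
$o{\left(Y \right)} = Y^{2} - 165 Y$
$o{\left(b{\left(7,8 \right)} \right)} - \left(-72 + 29\right)^{2} = 2 \cdot 8 \left(-165 + 2 \cdot 8\right) - \left(-72 + 29\right)^{2} = 16 \left(-165 + 16\right) - \left(-43\right)^{2} = 16 \left(-149\right) - 1849 = -2384 - 1849 = -4233$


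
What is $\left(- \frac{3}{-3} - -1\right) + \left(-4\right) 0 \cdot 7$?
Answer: $2$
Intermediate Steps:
$\left(- \frac{3}{-3} - -1\right) + \left(-4\right) 0 \cdot 7 = \left(\left(-3\right) \left(- \frac{1}{3}\right) + 1\right) + 0 \cdot 7 = \left(1 + 1\right) + 0 = 2 + 0 = 2$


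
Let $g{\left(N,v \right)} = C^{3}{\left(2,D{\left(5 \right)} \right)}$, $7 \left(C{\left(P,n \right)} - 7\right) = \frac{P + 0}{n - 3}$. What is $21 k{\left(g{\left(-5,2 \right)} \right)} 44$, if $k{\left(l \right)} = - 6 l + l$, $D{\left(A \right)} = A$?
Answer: $- \frac{82500000}{49} \approx -1.6837 \cdot 10^{6}$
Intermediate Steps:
$C{\left(P,n \right)} = 7 + \frac{P}{7 \left(-3 + n\right)}$ ($C{\left(P,n \right)} = 7 + \frac{\left(P + 0\right) \frac{1}{n - 3}}{7} = 7 + \frac{P \frac{1}{-3 + n}}{7} = 7 + \frac{P}{7 \left(-3 + n\right)}$)
$g{\left(N,v \right)} = \frac{125000}{343}$ ($g{\left(N,v \right)} = \left(\frac{-147 + 2 + 49 \cdot 5}{7 \left(-3 + 5\right)}\right)^{3} = \left(\frac{-147 + 2 + 245}{7 \cdot 2}\right)^{3} = \left(\frac{1}{7} \cdot \frac{1}{2} \cdot 100\right)^{3} = \left(\frac{50}{7}\right)^{3} = \frac{125000}{343}$)
$k{\left(l \right)} = - 5 l$
$21 k{\left(g{\left(-5,2 \right)} \right)} 44 = 21 \left(\left(-5\right) \frac{125000}{343}\right) 44 = 21 \left(- \frac{625000}{343}\right) 44 = \left(- \frac{1875000}{49}\right) 44 = - \frac{82500000}{49}$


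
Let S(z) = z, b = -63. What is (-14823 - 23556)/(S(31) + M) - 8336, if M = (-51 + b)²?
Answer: -108631451/13027 ≈ -8338.9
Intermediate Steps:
M = 12996 (M = (-51 - 63)² = (-114)² = 12996)
(-14823 - 23556)/(S(31) + M) - 8336 = (-14823 - 23556)/(31 + 12996) - 8336 = -38379/13027 - 8336 = -108631451/13027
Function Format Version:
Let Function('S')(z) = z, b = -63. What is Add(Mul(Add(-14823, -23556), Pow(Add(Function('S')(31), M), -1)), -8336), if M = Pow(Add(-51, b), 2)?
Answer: Rational(-108631451, 13027) ≈ -8338.9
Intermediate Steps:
M = 12996 (M = Pow(Add(-51, -63), 2) = Pow(-114, 2) = 12996)
Add(Mul(Add(-14823, -23556), Pow(Add(Function('S')(31), M), -1)), -8336) = Add(Mul(Add(-14823, -23556), Pow(Add(31, 12996), -1)), -8336) = Add(Mul(-38379, Pow(13027, -1)), -8336) = Add(Mul(-38379, Rational(1, 13027)), -8336) = Add(Rational(-38379, 13027), -8336) = Rational(-108631451, 13027)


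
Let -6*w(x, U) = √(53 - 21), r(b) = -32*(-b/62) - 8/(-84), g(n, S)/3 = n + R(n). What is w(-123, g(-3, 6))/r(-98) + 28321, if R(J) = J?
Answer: 28321 + 217*√2/16433 ≈ 28321.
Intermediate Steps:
g(n, S) = 6*n (g(n, S) = 3*(n + n) = 3*(2*n) = 6*n)
r(b) = 2/21 + 16*b/31 (r(b) = -(-16)*b/31 - 8*(-1/84) = 16*b/31 + 2/21 = 2/21 + 16*b/31)
w(x, U) = -2*√2/3 (w(x, U) = -√(53 - 21)/6 = -2*√2/3)
w(-123, g(-3, 6))/r(-98) + 28321 = (-2*√2/3)/(2/21 + (16/31)*(-98)) + 28321 = (-2*√2/3)/(2/21 - 1568/31) + 28321 = (-2*√2/3)/(-32866/651) + 28321 = -2*√2/3*(-651/32866) + 28321 = 217*√2/16433 + 28321 = 28321 + 217*√2/16433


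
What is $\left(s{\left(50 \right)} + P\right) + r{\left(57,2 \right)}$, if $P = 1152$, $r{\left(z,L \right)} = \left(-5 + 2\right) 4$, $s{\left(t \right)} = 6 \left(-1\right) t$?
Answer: $840$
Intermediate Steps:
$s{\left(t \right)} = - 6 t$
$r{\left(z,L \right)} = -12$ ($r{\left(z,L \right)} = \left(-3\right) 4 = -12$)
$\left(s{\left(50 \right)} + P\right) + r{\left(57,2 \right)} = \left(\left(-6\right) 50 + 1152\right) - 12 = \left(-300 + 1152\right) - 12 = 852 - 12 = 840$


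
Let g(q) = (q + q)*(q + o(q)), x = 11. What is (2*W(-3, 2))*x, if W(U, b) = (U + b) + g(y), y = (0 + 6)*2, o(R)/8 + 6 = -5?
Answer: -40150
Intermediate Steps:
o(R) = -88 (o(R) = -48 + 8*(-5) = -48 - 40 = -88)
y = 12 (y = 6*2 = 12)
g(q) = 2*q*(-88 + q) (g(q) = (q + q)*(q - 88) = (2*q)*(-88 + q) = 2*q*(-88 + q))
W(U, b) = -1824 + U + b (W(U, b) = (U + b) + 2*12*(-88 + 12) = (U + b) + 2*12*(-76) = (U + b) - 1824 = -1824 + U + b)
(2*W(-3, 2))*x = (2*(-1824 - 3 + 2))*11 = (2*(-1825))*11 = -3650*11 = -40150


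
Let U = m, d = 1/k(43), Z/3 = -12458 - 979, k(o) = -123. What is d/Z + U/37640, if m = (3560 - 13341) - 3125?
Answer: -31995587789/93314321460 ≈ -0.34288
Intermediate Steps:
Z = -40311 (Z = 3*(-12458 - 979) = 3*(-13437) = -40311)
m = -12906 (m = -9781 - 3125 = -12906)
d = -1/123 (d = 1/(-123) = -1/123 ≈ -0.0081301)
U = -12906
d/Z + U/37640 = -1/123/(-40311) - 12906/37640 = -1/123*(-1/40311) - 12906*1/37640 = 1/4958253 - 6453/18820 = -31995587789/93314321460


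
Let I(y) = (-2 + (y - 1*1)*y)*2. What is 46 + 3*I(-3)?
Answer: 106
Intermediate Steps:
I(y) = -4 + 2*y*(-1 + y) (I(y) = (-2 + (y - 1)*y)*2 = (-2 + (-1 + y)*y)*2 = (-2 + y*(-1 + y))*2 = -4 + 2*y*(-1 + y))
46 + 3*I(-3) = 46 + 3*(-4 - 2*(-3) + 2*(-3)**2) = 46 + 3*(-4 + 6 + 2*9) = 46 + 3*(-4 + 6 + 18) = 46 + 3*20 = 46 + 60 = 106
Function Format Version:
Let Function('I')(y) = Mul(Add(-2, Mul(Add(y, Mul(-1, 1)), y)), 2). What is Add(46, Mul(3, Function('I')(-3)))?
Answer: 106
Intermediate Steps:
Function('I')(y) = Add(-4, Mul(2, y, Add(-1, y))) (Function('I')(y) = Mul(Add(-2, Mul(Add(y, -1), y)), 2) = Mul(Add(-2, Mul(Add(-1, y), y)), 2) = Mul(Add(-2, Mul(y, Add(-1, y))), 2) = Add(-4, Mul(2, y, Add(-1, y))))
Add(46, Mul(3, Function('I')(-3))) = Add(46, Mul(3, Add(-4, Mul(-2, -3), Mul(2, Pow(-3, 2))))) = Add(46, Mul(3, Add(-4, 6, Mul(2, 9)))) = Add(46, Mul(3, Add(-4, 6, 18))) = Add(46, Mul(3, 20)) = Add(46, 60) = 106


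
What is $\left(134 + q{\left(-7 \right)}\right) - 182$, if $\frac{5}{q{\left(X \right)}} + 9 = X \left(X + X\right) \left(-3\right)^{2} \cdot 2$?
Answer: $- \frac{16847}{351} \approx -47.997$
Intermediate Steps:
$q{\left(X \right)} = \frac{5}{-9 + 36 X^{2}}$ ($q{\left(X \right)} = \frac{5}{-9 + X \left(X + X\right) \left(-3\right)^{2} \cdot 2} = \frac{5}{-9 + X 2 X 9 \cdot 2} = \frac{5}{-9 + 2 X^{2} \cdot 9 \cdot 2} = \frac{5}{-9 + 18 X^{2} \cdot 2} = \frac{5}{-9 + 36 X^{2}}$)
$\left(134 + q{\left(-7 \right)}\right) - 182 = \left(134 + \frac{5}{9 \left(-1 + 4 \left(-7\right)^{2}\right)}\right) - 182 = \left(134 + \frac{5}{9 \left(-1 + 4 \cdot 49\right)}\right) - 182 = \left(134 + \frac{5}{9 \left(-1 + 196\right)}\right) - 182 = \left(134 + \frac{5}{9 \cdot 195}\right) - 182 = \left(134 + \frac{5}{9} \cdot \frac{1}{195}\right) - 182 = \left(134 + \frac{1}{351}\right) - 182 = \frac{47035}{351} - 182 = - \frac{16847}{351}$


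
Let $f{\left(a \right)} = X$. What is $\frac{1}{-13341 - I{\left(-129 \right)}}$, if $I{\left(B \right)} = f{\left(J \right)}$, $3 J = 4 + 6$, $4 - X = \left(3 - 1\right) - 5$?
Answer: $- \frac{1}{13348} \approx -7.4918 \cdot 10^{-5}$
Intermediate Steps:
$X = 7$ ($X = 4 - \left(\left(3 - 1\right) - 5\right) = 4 - \left(2 - 5\right) = 4 - -3 = 4 + 3 = 7$)
$J = \frac{10}{3}$ ($J = \frac{4 + 6}{3} = \frac{1}{3} \cdot 10 = \frac{10}{3} \approx 3.3333$)
$f{\left(a \right)} = 7$
$I{\left(B \right)} = 7$
$\frac{1}{-13341 - I{\left(-129 \right)}} = \frac{1}{-13341 - 7} = \frac{1}{-13348} = - \frac{1}{13348}$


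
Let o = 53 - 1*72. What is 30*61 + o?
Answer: 1811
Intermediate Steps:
o = -19 (o = 53 - 72 = -19)
30*61 + o = 30*61 - 19 = 1830 - 19 = 1811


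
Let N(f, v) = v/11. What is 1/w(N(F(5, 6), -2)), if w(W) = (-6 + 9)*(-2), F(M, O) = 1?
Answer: -1/6 ≈ -0.16667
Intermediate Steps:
N(f, v) = v/11 (N(f, v) = v*(1/11) = v/11)
w(W) = -6 (w(W) = 3*(-2) = -6)
1/w(N(F(5, 6), -2)) = 1/(-6) = -1/6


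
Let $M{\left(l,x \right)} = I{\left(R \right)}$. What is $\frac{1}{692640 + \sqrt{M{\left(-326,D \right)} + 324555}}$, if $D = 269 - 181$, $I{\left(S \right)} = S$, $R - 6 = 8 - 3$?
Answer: $\frac{346320}{239874922517} - \frac{\sqrt{324566}}{479749845034} \approx 1.4426 \cdot 10^{-6}$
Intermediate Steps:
$R = 11$ ($R = 6 + \left(8 - 3\right) = 6 + 5 = 11$)
$D = 88$
$M{\left(l,x \right)} = 11$
$\frac{1}{692640 + \sqrt{M{\left(-326,D \right)} + 324555}} = \frac{1}{692640 + \sqrt{11 + 324555}} = \frac{1}{692640 + \sqrt{324566}}$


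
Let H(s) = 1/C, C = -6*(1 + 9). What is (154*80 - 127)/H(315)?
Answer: -731580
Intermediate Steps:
C = -60 (C = -6*10 = -60)
H(s) = -1/60 (H(s) = 1/(-60) = -1/60)
(154*80 - 127)/H(315) = (154*80 - 127)/(-1/60) = (12320 - 127)*(-60) = 12193*(-60) = -731580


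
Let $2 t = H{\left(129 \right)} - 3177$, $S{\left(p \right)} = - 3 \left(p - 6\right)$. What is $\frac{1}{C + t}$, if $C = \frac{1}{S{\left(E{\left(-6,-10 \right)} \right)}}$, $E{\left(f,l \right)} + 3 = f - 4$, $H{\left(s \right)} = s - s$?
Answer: $- \frac{114}{181087} \approx -0.00062953$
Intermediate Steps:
$H{\left(s \right)} = 0$
$E{\left(f,l \right)} = -7 + f$ ($E{\left(f,l \right)} = -3 + \left(f - 4\right) = -3 + \left(-4 + f\right) = -7 + f$)
$S{\left(p \right)} = 18 - 3 p$ ($S{\left(p \right)} = - 3 \left(-6 + p\right) = 18 - 3 p$)
$t = - \frac{3177}{2}$ ($t = \frac{0 - 3177}{2} = \frac{1}{2} \left(-3177\right) = - \frac{3177}{2} \approx -1588.5$)
$C = \frac{1}{57}$ ($C = \frac{1}{18 - 3 \left(-7 - 6\right)} = \frac{1}{18 - -39} = \frac{1}{18 + 39} = \frac{1}{57} \approx 0.017544$)
$\frac{1}{C + t} = \frac{1}{\frac{1}{57} - \frac{3177}{2}} = \frac{1}{- \frac{181087}{114}} = - \frac{114}{181087}$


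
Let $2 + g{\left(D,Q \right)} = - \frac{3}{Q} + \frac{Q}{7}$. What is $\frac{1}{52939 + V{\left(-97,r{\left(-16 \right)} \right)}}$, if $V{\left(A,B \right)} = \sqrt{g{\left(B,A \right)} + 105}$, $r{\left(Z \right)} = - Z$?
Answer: $\frac{35945581}{1902923052010} - \frac{\sqrt{41112771}}{1902923052010} \approx 1.8886 \cdot 10^{-5}$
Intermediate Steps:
$g{\left(D,Q \right)} = -2 - \frac{3}{Q} + \frac{Q}{7}$ ($g{\left(D,Q \right)} = -2 + \left(- \frac{3}{Q} + \frac{Q}{7}\right) = -2 - \frac{3}{Q} + \frac{Q}{7}$)
$V{\left(A,B \right)} = \sqrt{103 - \frac{3}{A} + \frac{A}{7}}$ ($V{\left(A,B \right)} = \sqrt{\left(-2 - \frac{3}{A} + \frac{A}{7}\right) + 105} = \sqrt{103 - \frac{3}{A} + \frac{A}{7}}$)
$\frac{1}{52939 + V{\left(-97,r{\left(-16 \right)} \right)}} = \frac{1}{52939 + \frac{\sqrt{5047 - \frac{147}{-97} + 7 \left(-97\right)}}{7}} = \frac{1}{52939 + \frac{\sqrt{5047 - - \frac{147}{97} - 679}}{7}} = \frac{1}{52939 + \frac{\sqrt{5047 + \frac{147}{97} - 679}}{7}} = \frac{1}{52939 + \frac{\sqrt{\frac{423843}{97}}}{7}} = \frac{1}{52939 + \frac{\frac{1}{97} \sqrt{41112771}}{7}} = \frac{1}{52939 + \frac{\sqrt{41112771}}{679}}$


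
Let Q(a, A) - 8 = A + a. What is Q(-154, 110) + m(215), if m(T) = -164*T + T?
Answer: -35081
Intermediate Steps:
Q(a, A) = 8 + A + a (Q(a, A) = 8 + (A + a) = 8 + A + a)
m(T) = -163*T
Q(-154, 110) + m(215) = (8 + 110 - 154) - 163*215 = -36 - 35045 = -35081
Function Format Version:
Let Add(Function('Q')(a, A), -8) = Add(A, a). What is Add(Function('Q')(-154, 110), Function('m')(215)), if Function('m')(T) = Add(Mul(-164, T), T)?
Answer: -35081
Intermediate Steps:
Function('Q')(a, A) = Add(8, A, a) (Function('Q')(a, A) = Add(8, Add(A, a)) = Add(8, A, a))
Function('m')(T) = Mul(-163, T)
Add(Function('Q')(-154, 110), Function('m')(215)) = Add(Add(8, 110, -154), Mul(-163, 215)) = Add(-36, -35045) = -35081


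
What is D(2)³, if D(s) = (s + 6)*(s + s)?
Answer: 32768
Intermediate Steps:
D(s) = 2*s*(6 + s) (D(s) = (6 + s)*(2*s) = 2*s*(6 + s))
D(2)³ = (2*2*(6 + 2))³ = (2*2*8)³ = 32³ = 32768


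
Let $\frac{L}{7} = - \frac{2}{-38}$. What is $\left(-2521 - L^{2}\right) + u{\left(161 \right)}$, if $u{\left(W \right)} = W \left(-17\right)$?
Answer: $- \frac{1898187}{361} \approx -5258.1$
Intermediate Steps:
$L = \frac{7}{19}$ ($L = 7 \left(- \frac{2}{-38}\right) = 7 \left(\left(-2\right) \left(- \frac{1}{38}\right)\right) = 7 \cdot \frac{1}{19} = \frac{7}{19} \approx 0.36842$)
$u{\left(W \right)} = - 17 W$
$\left(-2521 - L^{2}\right) + u{\left(161 \right)} = \left(-2521 - \left(\frac{7}{19}\right)^{2}\right) - 2737 = \left(-2521 - \frac{49}{361}\right) - 2737 = - \frac{910130}{361} - 2737 = - \frac{1898187}{361}$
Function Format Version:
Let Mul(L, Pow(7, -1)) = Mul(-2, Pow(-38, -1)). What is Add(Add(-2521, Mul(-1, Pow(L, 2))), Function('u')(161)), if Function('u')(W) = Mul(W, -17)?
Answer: Rational(-1898187, 361) ≈ -5258.1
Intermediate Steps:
L = Rational(7, 19) (L = Mul(7, Mul(-2, Pow(-38, -1))) = Mul(7, Mul(-2, Rational(-1, 38))) = Mul(7, Rational(1, 19)) = Rational(7, 19) ≈ 0.36842)
Function('u')(W) = Mul(-17, W)
Add(Add(-2521, Mul(-1, Pow(L, 2))), Function('u')(161)) = Add(Add(-2521, Mul(-1, Pow(Rational(7, 19), 2))), Mul(-17, 161)) = Add(Add(-2521, Mul(-1, Rational(49, 361))), -2737) = Add(Add(-2521, Rational(-49, 361)), -2737) = Add(Rational(-910130, 361), -2737) = Rational(-1898187, 361)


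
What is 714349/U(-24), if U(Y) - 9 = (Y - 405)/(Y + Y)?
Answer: 11429584/287 ≈ 39824.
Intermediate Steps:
U(Y) = 9 + (-405 + Y)/(2*Y) (U(Y) = 9 + (Y - 405)/(Y + Y) = 9 + (-405 + Y)/((2*Y)) = 9 + (-405 + Y)*(1/(2*Y)) = 9 + (-405 + Y)/(2*Y))
714349/U(-24) = 714349/(((1/2)*(-405 + 19*(-24))/(-24))) = 714349/(((1/2)*(-1/24)*(-405 - 456))) = 714349/(((1/2)*(-1/24)*(-861))) = 714349/(287/16) = 714349*(16/287) = 11429584/287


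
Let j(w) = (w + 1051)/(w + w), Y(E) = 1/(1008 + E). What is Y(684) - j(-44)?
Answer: 425983/37224 ≈ 11.444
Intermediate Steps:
j(w) = (1051 + w)/(2*w) (j(w) = (1051 + w)/((2*w)) = (1051 + w)*(1/(2*w)) = (1051 + w)/(2*w))
Y(684) - j(-44) = 1/(1008 + 684) - (1051 - 44)/(2*(-44)) = 1/1692 - (-1)*1007/(2*44) = 1/1692 - 1*(-1007/88) = 1/1692 + 1007/88 = 425983/37224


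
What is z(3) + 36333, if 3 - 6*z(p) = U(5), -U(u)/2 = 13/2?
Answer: 109007/3 ≈ 36336.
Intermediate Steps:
U(u) = -13 (U(u) = -26/2 = -2*13/2 = -13)
z(p) = 8/3 (z(p) = 1/2 - 1/6*(-13) = 1/2 + 13/6 = 8/3)
z(3) + 36333 = 8/3 + 36333 = 109007/3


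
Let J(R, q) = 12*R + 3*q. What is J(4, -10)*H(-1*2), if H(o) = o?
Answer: -36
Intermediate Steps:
J(R, q) = 3*q + 12*R
J(4, -10)*H(-1*2) = (3*(-10) + 12*4)*(-1*2) = (-30 + 48)*(-2) = 18*(-2) = -36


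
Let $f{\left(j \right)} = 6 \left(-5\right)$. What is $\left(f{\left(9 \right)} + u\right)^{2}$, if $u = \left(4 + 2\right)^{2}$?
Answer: $36$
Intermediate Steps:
$f{\left(j \right)} = -30$
$u = 36$ ($u = 6^{2} = 36$)
$\left(f{\left(9 \right)} + u\right)^{2} = \left(-30 + 36\right)^{2} = 6^{2} = 36$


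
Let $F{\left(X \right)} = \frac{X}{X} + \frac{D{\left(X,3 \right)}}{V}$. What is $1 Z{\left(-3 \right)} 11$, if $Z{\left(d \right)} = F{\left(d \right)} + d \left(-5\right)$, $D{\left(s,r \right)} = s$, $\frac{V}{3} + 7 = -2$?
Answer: $\frac{1595}{9} \approx 177.22$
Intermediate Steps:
$V = -27$ ($V = -21 + 3 \left(-2\right) = -21 - 6 = -27$)
$F{\left(X \right)} = 1 - \frac{X}{27}$ ($F{\left(X \right)} = \frac{X}{X} + \frac{X}{-27} = 1 + X \left(- \frac{1}{27}\right) = 1 - \frac{X}{27}$)
$Z{\left(d \right)} = 1 - \frac{136 d}{27}$ ($Z{\left(d \right)} = \left(1 - \frac{d}{27}\right) + d \left(-5\right) = \left(1 - \frac{d}{27}\right) - 5 d = 1 - \frac{136 d}{27}$)
$1 Z{\left(-3 \right)} 11 = 1 \left(1 - - \frac{136}{9}\right) 11 = 1 \left(1 + \frac{136}{9}\right) 11 = 1 \cdot \frac{145}{9} \cdot 11 = \frac{145}{9} \cdot 11 = \frac{1595}{9}$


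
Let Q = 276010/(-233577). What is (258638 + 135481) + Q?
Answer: 92056857653/233577 ≈ 3.9412e+5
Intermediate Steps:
Q = -276010/233577 (Q = 276010*(-1/233577) = -276010/233577 ≈ -1.1817)
(258638 + 135481) + Q = (258638 + 135481) - 276010/233577 = 394119 - 276010/233577 = 92056857653/233577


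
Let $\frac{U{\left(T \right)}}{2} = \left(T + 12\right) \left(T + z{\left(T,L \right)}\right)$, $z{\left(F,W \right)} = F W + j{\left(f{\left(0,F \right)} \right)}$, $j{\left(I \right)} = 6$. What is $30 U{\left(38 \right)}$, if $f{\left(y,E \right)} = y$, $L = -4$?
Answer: $-324000$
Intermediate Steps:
$z{\left(F,W \right)} = 6 + F W$ ($z{\left(F,W \right)} = F W + 6 = 6 + F W$)
$U{\left(T \right)} = 2 \left(6 - 3 T\right) \left(12 + T\right)$ ($U{\left(T \right)} = 2 \left(T + 12\right) \left(T + \left(6 + T \left(-4\right)\right)\right) = 2 \left(12 + T\right) \left(T - \left(-6 + 4 T\right)\right) = 2 \left(12 + T\right) \left(6 - 3 T\right) = 2 \left(6 - 3 T\right) \left(12 + T\right)$)
$30 U{\left(38 \right)} = 30 \left(144 - 2280 - 6 \cdot 38^{2}\right) = 30 \left(144 - 2280 - 8664\right) = 30 \left(-10800\right) = -324000$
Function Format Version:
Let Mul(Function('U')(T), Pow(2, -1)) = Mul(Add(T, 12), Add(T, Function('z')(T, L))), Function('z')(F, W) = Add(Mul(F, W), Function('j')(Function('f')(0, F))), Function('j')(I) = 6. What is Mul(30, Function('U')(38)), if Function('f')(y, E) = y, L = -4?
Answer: -324000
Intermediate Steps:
Function('z')(F, W) = Add(6, Mul(F, W)) (Function('z')(F, W) = Add(Mul(F, W), 6) = Add(6, Mul(F, W)))
Function('U')(T) = Mul(2, Add(6, Mul(-3, T)), Add(12, T)) (Function('U')(T) = Mul(2, Mul(Add(T, 12), Add(T, Add(6, Mul(T, -4))))) = Mul(2, Mul(Add(12, T), Add(T, Add(6, Mul(-4, T))))) = Mul(2, Mul(Add(12, T), Add(6, Mul(-3, T)))) = Mul(2, Mul(Add(6, Mul(-3, T)), Add(12, T))) = Mul(2, Add(6, Mul(-3, T)), Add(12, T)))
Mul(30, Function('U')(38)) = Mul(30, Add(144, Mul(-60, 38), Mul(-6, Pow(38, 2)))) = Mul(30, Add(144, -2280, Mul(-6, 1444))) = Mul(30, Add(144, -2280, -8664)) = Mul(30, -10800) = -324000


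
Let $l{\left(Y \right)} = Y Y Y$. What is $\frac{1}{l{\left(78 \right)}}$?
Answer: $\frac{1}{474552} \approx 2.1073 \cdot 10^{-6}$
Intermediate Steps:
$l{\left(Y \right)} = Y^{3}$ ($l{\left(Y \right)} = Y^{2} Y = Y^{3}$)
$\frac{1}{l{\left(78 \right)}} = \frac{1}{78^{3}} = \frac{1}{474552}$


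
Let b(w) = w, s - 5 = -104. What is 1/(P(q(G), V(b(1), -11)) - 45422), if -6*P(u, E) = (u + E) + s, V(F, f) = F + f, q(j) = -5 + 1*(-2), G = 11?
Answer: -3/136208 ≈ -2.2025e-5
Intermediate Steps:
s = -99 (s = 5 - 104 = -99)
q(j) = -7 (q(j) = -5 - 2 = -7)
P(u, E) = 33/2 - E/6 - u/6 (P(u, E) = -((u + E) - 99)/6 = -((E + u) - 99)/6 = -(-99 + E + u)/6 = 33/2 - E/6 - u/6)
1/(P(q(G), V(b(1), -11)) - 45422) = 1/((33/2 - (1 - 11)/6 - ⅙*(-7)) - 45422) = 1/((33/2 - ⅙*(-10) + 7/6) - 45422) = 1/((33/2 + 5/3 + 7/6) - 45422) = 1/(58/3 - 45422) = 1/(-136208/3) = -3/136208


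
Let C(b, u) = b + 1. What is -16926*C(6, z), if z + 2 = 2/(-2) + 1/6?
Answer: -118482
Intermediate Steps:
z = -17/6 (z = -2 + (2/(-2) + 1/6) = -2 + (2*(-½) + 1*(⅙)) = -2 + (-1 + ⅙) = -2 - ⅚ = -17/6 ≈ -2.8333)
C(b, u) = 1 + b
-16926*C(6, z) = -16926*(1 + 6) = -16926*7 = -118482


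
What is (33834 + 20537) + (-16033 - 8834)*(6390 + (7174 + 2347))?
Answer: -395604466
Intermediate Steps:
(33834 + 20537) + (-16033 - 8834)*(6390 + (7174 + 2347)) = 54371 - 24867*(6390 + 9521) = 54371 - 24867*15911 = 54371 - 395658837 = -395604466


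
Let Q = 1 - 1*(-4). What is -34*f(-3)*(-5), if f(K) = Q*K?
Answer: -2550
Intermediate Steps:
Q = 5 (Q = 1 + 4 = 5)
f(K) = 5*K
-34*f(-3)*(-5) = -170*(-3)*(-5) = -34*(-15)*(-5) = 510*(-5) = -2550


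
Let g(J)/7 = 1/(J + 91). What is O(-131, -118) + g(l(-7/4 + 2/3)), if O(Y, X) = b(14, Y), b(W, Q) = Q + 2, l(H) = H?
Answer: -139107/1079 ≈ -128.92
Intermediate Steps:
b(W, Q) = 2 + Q
O(Y, X) = 2 + Y
g(J) = 7/(91 + J) (g(J) = 7/(J + 91) = 7/(91 + J))
O(-131, -118) + g(l(-7/4 + 2/3)) = (2 - 131) + 7/(91 + (-7/4 + 2/3)) = -129 + 7/(91 + (-7*¼ + 2*(⅓))) = -129 + 7/(91 + (-7/4 + ⅔)) = -129 + 7/(91 - 13/12) = -129 + 7/(1079/12) = -129 + 7*(12/1079) = -129 + 84/1079 = -139107/1079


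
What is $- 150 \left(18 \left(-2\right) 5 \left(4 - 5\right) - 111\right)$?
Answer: $-10350$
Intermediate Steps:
$- 150 \left(18 \left(-2\right) 5 \left(4 - 5\right) - 111\right) = - 150 \left(18 \left(\left(-10\right) \left(-1\right)\right) - 111\right) = - 150 \left(18 \cdot 10 - 111\right) = - 150 \left(180 - 111\right) = \left(-150\right) 69 = -10350$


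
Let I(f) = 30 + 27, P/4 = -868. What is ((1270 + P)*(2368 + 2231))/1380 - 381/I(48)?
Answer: -32098037/4370 ≈ -7345.1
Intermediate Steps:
P = -3472 (P = 4*(-868) = -3472)
I(f) = 57
((1270 + P)*(2368 + 2231))/1380 - 381/I(48) = ((1270 - 3472)*(2368 + 2231))/1380 - 381/57 = -2202*4599*(1/1380) - 381*1/57 = -10126998*1/1380 - 127/19 = -1687833/230 - 127/19 = -32098037/4370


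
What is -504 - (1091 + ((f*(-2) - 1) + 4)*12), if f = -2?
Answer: -1679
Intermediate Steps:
-504 - (1091 + ((f*(-2) - 1) + 4)*12) = -504 - (1091 + ((-2*(-2) - 1) + 4)*12) = -504 - (1091 + ((4 - 1) + 4)*12) = -504 - (1091 + (3 + 4)*12) = -504 - (1091 + 7*12) = -504 - (1091 + 84) = -504 - 1*1175 = -504 - 1175 = -1679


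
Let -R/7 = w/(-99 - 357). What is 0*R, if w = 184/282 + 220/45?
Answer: 0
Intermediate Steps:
w = 2344/423 (w = 184*(1/282) + 220*(1/45) = 92/141 + 44/9 = 2344/423 ≈ 5.5414)
R = 2051/24111 (R = -16408/(423*(-99 - 357)) = -16408/(423*(-456)) = -16408*(-1)/(423*456) = -7*(-293/24111) = 2051/24111 ≈ 0.085065)
0*R = 0*(2051/24111) = 0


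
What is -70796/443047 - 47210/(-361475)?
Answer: -84995186/2911825715 ≈ -0.029190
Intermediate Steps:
-70796/443047 - 47210/(-361475) = -70796*1/443047 - 47210*(-1/361475) = -6436/40277 + 9442/72295 = -84995186/2911825715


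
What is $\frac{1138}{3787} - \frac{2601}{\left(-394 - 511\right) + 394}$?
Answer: $\frac{1490215}{276451} \approx 5.3905$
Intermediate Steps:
$\frac{1138}{3787} - \frac{2601}{\left(-394 - 511\right) + 394} = \frac{1138}{3787} - \frac{2601}{-905 + 394} = \frac{1138}{3787} - \frac{2601}{-511} = \frac{1138}{3787} - - \frac{2601}{511} = \frac{1138}{3787} + \frac{2601}{511} = \frac{1490215}{276451}$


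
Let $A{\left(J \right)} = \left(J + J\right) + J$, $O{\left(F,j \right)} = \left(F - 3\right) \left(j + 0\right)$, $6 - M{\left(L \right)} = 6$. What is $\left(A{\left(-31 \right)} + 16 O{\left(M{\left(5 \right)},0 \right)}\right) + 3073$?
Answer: $2980$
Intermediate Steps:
$M{\left(L \right)} = 0$ ($M{\left(L \right)} = 6 - 6 = 0$)
$O{\left(F,j \right)} = j \left(-3 + F\right)$ ($O{\left(F,j \right)} = \left(-3 + F\right) j = j \left(-3 + F\right)$)
$A{\left(J \right)} = 3 J$ ($A{\left(J \right)} = 2 J + J = 3 J$)
$\left(A{\left(-31 \right)} + 16 O{\left(M{\left(5 \right)},0 \right)}\right) + 3073 = \left(3 \left(-31\right) + 16 \cdot 0 \left(-3 + 0\right)\right) + 3073 = \left(-93 + 16 \cdot 0 \left(-3\right)\right) + 3073 = \left(-93 + 16 \cdot 0\right) + 3073 = \left(-93 + 0\right) + 3073 = -93 + 3073 = 2980$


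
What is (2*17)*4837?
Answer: 164458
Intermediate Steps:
(2*17)*4837 = 34*4837 = 164458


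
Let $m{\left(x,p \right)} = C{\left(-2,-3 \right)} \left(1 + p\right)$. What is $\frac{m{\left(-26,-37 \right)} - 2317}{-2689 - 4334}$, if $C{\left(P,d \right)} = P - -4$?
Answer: $\frac{2389}{7023} \approx 0.34017$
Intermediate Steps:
$C{\left(P,d \right)} = 4 + P$ ($C{\left(P,d \right)} = P + 4 = 4 + P$)
$m{\left(x,p \right)} = 2 + 2 p$ ($m{\left(x,p \right)} = \left(4 - 2\right) \left(1 + p\right) = 2 \left(1 + p\right) = 2 + 2 p$)
$\frac{m{\left(-26,-37 \right)} - 2317}{-2689 - 4334} = \frac{\left(2 + 2 \left(-37\right)\right) - 2317}{-2689 - 4334} = \frac{\left(2 - 74\right) - 2317}{-7023} = \left(-72 - 2317\right) \left(- \frac{1}{7023}\right) = \left(-2389\right) \left(- \frac{1}{7023}\right) = \frac{2389}{7023}$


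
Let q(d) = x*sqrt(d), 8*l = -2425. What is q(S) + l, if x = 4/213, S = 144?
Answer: -172047/568 ≈ -302.90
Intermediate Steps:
l = -2425/8 (l = (1/8)*(-2425) = -2425/8 ≈ -303.13)
x = 4/213 (x = 4*(1/213) = 4/213 ≈ 0.018779)
q(d) = 4*sqrt(d)/213
q(S) + l = 4*sqrt(144)/213 - 2425/8 = (4/213)*12 - 2425/8 = 16/71 - 2425/8 = -172047/568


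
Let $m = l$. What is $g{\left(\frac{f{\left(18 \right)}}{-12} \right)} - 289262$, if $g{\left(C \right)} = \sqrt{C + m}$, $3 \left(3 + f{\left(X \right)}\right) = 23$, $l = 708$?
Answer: $-289262 + \frac{\sqrt{25474}}{6} \approx -2.8924 \cdot 10^{5}$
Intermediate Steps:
$f{\left(X \right)} = \frac{14}{3}$ ($f{\left(X \right)} = -3 + \frac{1}{3} \cdot 23 = -3 + \frac{23}{3} = \frac{14}{3}$)
$m = 708$
$g{\left(C \right)} = \sqrt{708 + C}$ ($g{\left(C \right)} = \sqrt{C + 708} = \sqrt{708 + C}$)
$g{\left(\frac{f{\left(18 \right)}}{-12} \right)} - 289262 = \sqrt{708 + \frac{14}{3 \left(-12\right)}} - 289262 = \sqrt{708 + \frac{14}{3} \left(- \frac{1}{12}\right)} - 289262 = \sqrt{708 - \frac{7}{18}} - 289262 = \sqrt{\frac{12737}{18}} - 289262 = \frac{\sqrt{25474}}{6} - 289262 = -289262 + \frac{\sqrt{25474}}{6}$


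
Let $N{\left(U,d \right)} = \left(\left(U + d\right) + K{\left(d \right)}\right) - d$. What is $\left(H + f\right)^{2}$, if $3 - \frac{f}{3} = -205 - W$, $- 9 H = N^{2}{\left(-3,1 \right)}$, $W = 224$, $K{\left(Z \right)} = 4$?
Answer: $\frac{136025569}{81} \approx 1.6793 \cdot 10^{6}$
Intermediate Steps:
$N{\left(U,d \right)} = 4 + U$ ($N{\left(U,d \right)} = \left(\left(U + d\right) + 4\right) - d = \left(4 + U + d\right) - d = 4 + U$)
$H = - \frac{1}{9}$ ($H = - \frac{\left(4 - 3\right)^{2}}{9} = - \frac{1^{2}}{9} = \left(- \frac{1}{9}\right) 1 = - \frac{1}{9} \approx -0.11111$)
$f = 1296$ ($f = 9 - 3 \left(-205 - 224\right) = 9 - -1287 = 9 + 1287 = 1296$)
$\left(H + f\right)^{2} = \left(- \frac{1}{9} + 1296\right)^{2} = \left(\frac{11663}{9}\right)^{2} = \frac{136025569}{81}$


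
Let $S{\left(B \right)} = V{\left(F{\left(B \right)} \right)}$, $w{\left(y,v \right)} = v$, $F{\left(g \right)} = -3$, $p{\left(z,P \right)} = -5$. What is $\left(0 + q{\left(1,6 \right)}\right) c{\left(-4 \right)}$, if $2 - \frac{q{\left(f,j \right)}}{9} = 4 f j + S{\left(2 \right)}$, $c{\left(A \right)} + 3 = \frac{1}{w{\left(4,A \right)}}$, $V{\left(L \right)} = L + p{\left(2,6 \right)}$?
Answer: $\frac{819}{2} \approx 409.5$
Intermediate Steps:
$V{\left(L \right)} = -5 + L$ ($V{\left(L \right)} = L - 5 = -5 + L$)
$S{\left(B \right)} = -8$ ($S{\left(B \right)} = -5 - 3 = -8$)
$c{\left(A \right)} = -3 + \frac{1}{A}$
$q{\left(f,j \right)} = 90 - 36 f j$ ($q{\left(f,j \right)} = 18 - 9 \left(4 f j - 8\right) = 18 - 9 \left(-8 + 4 f j\right) = 18 - \left(-72 + 36 f j\right) = 90 - 36 f j$)
$\left(0 + q{\left(1,6 \right)}\right) c{\left(-4 \right)} = \left(0 + \left(90 - 36 \cdot 6\right)\right) \left(-3 + \frac{1}{-4}\right) = \left(0 + \left(90 - 216\right)\right) \left(-3 - \frac{1}{4}\right) = \left(0 - 126\right) \left(- \frac{13}{4}\right) = \left(-126\right) \left(- \frac{13}{4}\right) = \frac{819}{2}$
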